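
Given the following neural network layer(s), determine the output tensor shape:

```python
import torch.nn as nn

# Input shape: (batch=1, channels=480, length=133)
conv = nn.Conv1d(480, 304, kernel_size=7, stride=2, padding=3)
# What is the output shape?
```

Input: (1, 480, 133) -> Output: (1, 304, 67)

Answer: (1, 304, 67)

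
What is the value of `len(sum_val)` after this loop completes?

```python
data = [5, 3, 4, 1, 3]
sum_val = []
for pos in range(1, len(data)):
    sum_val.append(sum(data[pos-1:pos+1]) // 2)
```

Number of 2-element averages
`sum_val` takes the values: [] → [4] → [4, 3] → [4, 3, 2] → [4, 3, 2, 2]
So `len(sum_val)` = 4

Answer: 4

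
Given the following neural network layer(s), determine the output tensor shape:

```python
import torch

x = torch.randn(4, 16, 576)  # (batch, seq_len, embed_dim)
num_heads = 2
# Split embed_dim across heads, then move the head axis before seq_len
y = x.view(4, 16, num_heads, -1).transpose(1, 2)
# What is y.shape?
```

Input: (4, 16, 576) -> head_dim = 576 // 2 = 288; after view: (4, 16, 2, 288) -> after transpose(1, 2): (4, 2, 16, 288) -> Output: (4, 2, 16, 288)

Answer: (4, 2, 16, 288)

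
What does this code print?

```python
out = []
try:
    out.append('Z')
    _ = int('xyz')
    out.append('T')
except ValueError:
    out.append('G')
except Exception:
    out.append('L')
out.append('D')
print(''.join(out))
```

Execution trace: 'Z' (try body) → 'G' (except ValueError) → 'D' (after the try/except). Output: ZGD

Answer: ZGD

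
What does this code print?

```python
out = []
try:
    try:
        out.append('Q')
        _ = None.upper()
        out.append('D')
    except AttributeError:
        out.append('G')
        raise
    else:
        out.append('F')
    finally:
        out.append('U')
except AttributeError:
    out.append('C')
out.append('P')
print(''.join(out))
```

Execution trace: 'Q' (try body) → 'G' (except AttributeError) → 'U' (finally) → 'C' (outer except AttributeError) → 'P' (after the try/except). Output: QGUCP

Answer: QGUCP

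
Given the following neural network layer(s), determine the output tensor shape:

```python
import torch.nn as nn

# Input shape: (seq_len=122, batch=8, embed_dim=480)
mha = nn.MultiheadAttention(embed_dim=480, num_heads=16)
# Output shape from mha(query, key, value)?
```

Input: (122, 8, 480) -> Output: (122, 8, 480)

Answer: (122, 8, 480)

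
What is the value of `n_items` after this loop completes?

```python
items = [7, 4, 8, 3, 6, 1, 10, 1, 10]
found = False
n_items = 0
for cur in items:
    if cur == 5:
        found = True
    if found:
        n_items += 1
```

Count elements after first 5 in [7, 4, 8, 3, 6, 1, 10, 1, 10]
`n_items` takes the values: 0

Answer: 0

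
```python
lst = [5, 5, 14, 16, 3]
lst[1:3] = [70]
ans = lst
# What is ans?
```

Trace:
`lst = [5, 5, 14, 16, 3]` → lst = [5, 5, 14, 16, 3]
`lst[1:3] = [70]` → lst = [5, 70, 16, 3]
`ans = lst` → ans = [5, 70, 16, 3]
So ans = [5, 70, 16, 3]

Answer: [5, 70, 16, 3]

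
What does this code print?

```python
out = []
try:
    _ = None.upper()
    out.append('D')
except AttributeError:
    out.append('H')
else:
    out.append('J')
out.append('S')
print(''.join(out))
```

Execution trace: 'H' (except AttributeError) → 'S' (after the try/except). Output: HS

Answer: HS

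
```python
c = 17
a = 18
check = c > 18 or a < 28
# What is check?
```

Trace:
`c = 17` → c = 17
`a = 18` → a = 18
`check = c > 18 or a < 28` → check = True
So check = True

Answer: True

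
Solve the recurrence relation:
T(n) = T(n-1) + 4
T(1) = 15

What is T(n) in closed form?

Unrolling: T(n) = T(1) + 4·(n-1) = 15 + 4(n-1) = 4n + 11.

Answer: T(n) = 4n + 11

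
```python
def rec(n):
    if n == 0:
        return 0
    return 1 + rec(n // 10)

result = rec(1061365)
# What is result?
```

Count of digits of 1061365: 7

Answer: 7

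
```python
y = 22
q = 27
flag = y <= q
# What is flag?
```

Trace:
`y = 22` → y = 22
`q = 27` → q = 27
`flag = y <= q` → flag = True
So flag = True

Answer: True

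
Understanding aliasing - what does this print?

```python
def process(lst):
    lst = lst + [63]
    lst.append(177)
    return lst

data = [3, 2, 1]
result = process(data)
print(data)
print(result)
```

Key concept: rebinding parameter vs mutation.
Step by step:
`data = [3, 2, 1]` → data = [3, 2, 1]
`result = process(data)` → result = [3, 2, 1, 63, 177]
`print(data)` → prints [3, 2, 1]
`print(result)` → prints [3, 2, 1, 63, 177]

Answer:
[3, 2, 1]
[3, 2, 1, 63, 177]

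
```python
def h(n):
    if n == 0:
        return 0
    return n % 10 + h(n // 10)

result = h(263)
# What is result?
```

Sum of digits of 263: 3 + 6 + 2 = 11

Answer: 11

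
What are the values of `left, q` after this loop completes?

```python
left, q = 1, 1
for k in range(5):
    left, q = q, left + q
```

Fibonacci: after 5 iterations
`left, q` takes the values: (1, 1) → (1, 2) → (2, 3) → (3, 5) → (5, 8) → (8, 13)

Answer: 8, 13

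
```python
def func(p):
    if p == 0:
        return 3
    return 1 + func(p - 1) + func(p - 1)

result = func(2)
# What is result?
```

func(p) = 1 + 2·func(p-1), func(0)=3. Closed form: (3+1)·2^2 - 1 = 15.

Answer: 15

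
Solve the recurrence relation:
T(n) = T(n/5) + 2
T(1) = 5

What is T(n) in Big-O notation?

Each step divides n by 5 and adds 2. After log_5(n) steps we reach T(1)=5. So T(n) = 2·log_5(n) + 5 = O(log n).

Answer: O(log n)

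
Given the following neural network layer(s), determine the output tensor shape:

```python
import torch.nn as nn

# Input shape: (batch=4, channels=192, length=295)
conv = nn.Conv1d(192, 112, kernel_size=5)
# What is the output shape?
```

Input: (4, 192, 295) -> Output: (4, 112, 291)

Answer: (4, 112, 291)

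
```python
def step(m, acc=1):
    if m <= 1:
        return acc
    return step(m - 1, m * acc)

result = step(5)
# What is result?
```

Accumulator trace (n, acc): (5, 1) -> (4, 5) -> (3, 20) -> (2, 60) -> (1, 120) -> return 120

Answer: 120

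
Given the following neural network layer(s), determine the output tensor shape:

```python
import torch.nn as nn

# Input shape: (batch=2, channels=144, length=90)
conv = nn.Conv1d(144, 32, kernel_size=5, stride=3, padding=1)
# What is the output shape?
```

Input: (2, 144, 90) -> Output: (2, 32, 30)

Answer: (2, 32, 30)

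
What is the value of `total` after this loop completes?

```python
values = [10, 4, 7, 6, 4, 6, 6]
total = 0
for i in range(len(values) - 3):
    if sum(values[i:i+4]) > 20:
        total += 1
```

Count windows with sum > 20
`total` takes the values: 0 → 1 → 2 → 3 → 4

Answer: 4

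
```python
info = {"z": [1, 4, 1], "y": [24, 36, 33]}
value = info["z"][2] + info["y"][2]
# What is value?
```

Trace:
`info = {"z": [1, 4, 1], "y": [24, 36, 33]}` → info = {'z': [1, 4, 1], 'y': [24, 36, 33]}
`value = info["z"][2] + info["y"][2]` → value = 34
So value = 34

Answer: 34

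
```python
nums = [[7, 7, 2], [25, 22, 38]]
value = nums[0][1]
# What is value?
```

Trace:
`nums = [[7, 7, 2], [25, 22, 38]]` → nums = [[7, 7, 2], [25, 22, 38]]
`value = nums[0][1]` → value = 7
So value = 7

Answer: 7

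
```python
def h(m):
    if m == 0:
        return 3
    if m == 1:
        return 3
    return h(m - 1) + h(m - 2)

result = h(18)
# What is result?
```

Build up from base cases: h(0)=3, h(1)=3, h(2)=6, h(3)=9, h(4)=15, h(5)=24, h(6)=39, ..., h(18)=12543

Answer: 12543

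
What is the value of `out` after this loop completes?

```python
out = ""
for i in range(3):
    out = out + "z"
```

Repeat 'z' 3 times
`out` takes the values: "" → "z" → "zz" → "zzz"

Answer: "zzz"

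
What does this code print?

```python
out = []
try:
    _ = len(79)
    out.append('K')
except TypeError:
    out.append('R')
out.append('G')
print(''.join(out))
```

Execution trace: 'R' (except TypeError) → 'G' (after the try/except). Output: RG

Answer: RG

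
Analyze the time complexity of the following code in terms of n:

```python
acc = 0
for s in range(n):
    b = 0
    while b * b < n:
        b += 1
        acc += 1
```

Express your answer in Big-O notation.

Each loop level contributes: n × √n. Multiplying the contributions gives O(n√n).

Answer: O(n√n)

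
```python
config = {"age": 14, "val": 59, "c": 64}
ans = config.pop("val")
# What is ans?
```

Trace:
`config = {"age": 14, "val": 59, "c": 64}` → config = {'age': 14, 'val': 59, 'c': 64}
`ans = config.pop("val")` → config = {'age': 14, 'c': 64}; ans = 59
So ans = 59

Answer: 59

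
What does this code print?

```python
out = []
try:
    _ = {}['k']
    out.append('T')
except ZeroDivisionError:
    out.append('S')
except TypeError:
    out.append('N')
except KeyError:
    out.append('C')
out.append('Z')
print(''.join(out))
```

Execution trace: 'C' (except KeyError) → 'Z' (after the try/except). Output: CZ

Answer: CZ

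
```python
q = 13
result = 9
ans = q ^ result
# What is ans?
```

Trace:
`q = 13` → q = 13
`result = 9` → result = 9
`ans = q ^ result` → ans = 4
So ans = 4

Answer: 4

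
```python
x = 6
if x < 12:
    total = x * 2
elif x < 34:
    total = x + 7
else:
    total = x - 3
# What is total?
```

Trace:
`x = 6` → x = 6
`if x < 12: ...` → x < 12 is True → total = 12
So total = 12

Answer: 12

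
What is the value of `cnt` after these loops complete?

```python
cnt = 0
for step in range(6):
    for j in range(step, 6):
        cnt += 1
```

Upper triangle: 6 + 5 + ... + 1
`cnt` takes the values: 0 → 1 → 2 → 3 → 4 → 5 → 6 → 7 → 8 → 9 → 10 → 11 → 12 → 13 → 14 → 15 → 16 → 17 → 18 → 19 → 20 → 21

Answer: 21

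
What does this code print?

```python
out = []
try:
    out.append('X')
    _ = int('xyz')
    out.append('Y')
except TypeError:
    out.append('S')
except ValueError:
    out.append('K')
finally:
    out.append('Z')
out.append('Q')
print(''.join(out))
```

Execution trace: 'X' (try body) → 'K' (except ValueError) → 'Z' (finally) → 'Q' (after the try/except). Output: XKZQ

Answer: XKZQ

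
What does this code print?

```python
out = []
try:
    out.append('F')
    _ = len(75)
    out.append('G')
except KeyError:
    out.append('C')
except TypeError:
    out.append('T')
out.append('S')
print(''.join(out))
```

Execution trace: 'F' (try body) → 'T' (except TypeError) → 'S' (after the try/except). Output: FTS

Answer: FTS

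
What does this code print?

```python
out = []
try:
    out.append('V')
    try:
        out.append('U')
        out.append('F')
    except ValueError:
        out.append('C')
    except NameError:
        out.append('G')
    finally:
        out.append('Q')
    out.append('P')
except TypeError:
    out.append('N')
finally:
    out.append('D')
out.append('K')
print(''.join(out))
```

Execution trace: 'V' (try body) → 'U' (inner try body) → 'F' (inner try body, no exception) → 'Q' (inner finally) → 'P' (try body, no exception) → 'D' (finally) → 'K' (after the try/except). Output: VUFQPDK

Answer: VUFQPDK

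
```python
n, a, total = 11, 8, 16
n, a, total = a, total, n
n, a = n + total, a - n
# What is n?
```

Trace:
`n, a, total = 11, 8, 16` → n = 11; a = 8; total = 16
`n, a, total = a, total, n` → n = 8; a = 16; total = 11
`n, a = n + total, a - n` → n = 19; a = 8
So n = 19

Answer: 19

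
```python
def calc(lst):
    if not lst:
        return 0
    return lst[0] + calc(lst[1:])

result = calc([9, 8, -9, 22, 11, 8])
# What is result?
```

9 + 8 + (-9) + 22 + 11 + 8 + 0 = 49

Answer: 49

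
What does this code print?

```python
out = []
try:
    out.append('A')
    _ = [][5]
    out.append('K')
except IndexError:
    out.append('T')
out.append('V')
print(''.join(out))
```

Execution trace: 'A' (try body) → 'T' (except IndexError) → 'V' (after the try/except). Output: ATV

Answer: ATV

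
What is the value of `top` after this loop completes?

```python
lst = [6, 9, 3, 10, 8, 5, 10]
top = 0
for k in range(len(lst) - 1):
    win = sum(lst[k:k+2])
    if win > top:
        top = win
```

Max sum of 2-element window in [6, 9, 3, 10, 8, 5, 10]
`top` takes the values: 0 → 15 → 18

Answer: 18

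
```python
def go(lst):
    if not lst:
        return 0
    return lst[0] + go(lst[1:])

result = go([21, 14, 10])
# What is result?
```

21 + 14 + 10 + 0 = 45

Answer: 45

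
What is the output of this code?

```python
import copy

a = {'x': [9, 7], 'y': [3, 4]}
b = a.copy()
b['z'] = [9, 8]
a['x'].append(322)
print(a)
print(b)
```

Key concept: shallow copy of dict with mutable values.
Step by step:
`a = {'x': [9, 7], 'y': [3, 4]}` → a = {'x': [9, 7], 'y': [3, 4]}
`b = a.copy()` → b = {'x': [9, 7], 'y': [3, 4]}
`b['z'] = [9, 8]` → b = {'x': [9, 7], 'y': [3, 4], 'z': [9, 8]}
`a['x'].append(322)` → a = {'x': [9, 7, 322], 'y': [3, 4]}; b = {'x': [9, 7, 322], 'y': [3, 4], 'z': [9, 8]}
`print(a)` → prints {'x': [9, 7, 322], 'y': [3, 4]}
`print(b)` → prints {'x': [9, 7, 322], 'y': [3, 4], 'z': [9, 8]}

Answer:
{'x': [9, 7, 322], 'y': [3, 4]}
{'x': [9, 7, 322], 'y': [3, 4], 'z': [9, 8]}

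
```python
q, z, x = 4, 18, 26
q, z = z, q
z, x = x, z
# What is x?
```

Trace:
`q, z, x = 4, 18, 26` → q = 4; z = 18; x = 26
`q, z = z, q` → q = 18; z = 4
`z, x = x, z` → z = 26; x = 4
So x = 4

Answer: 4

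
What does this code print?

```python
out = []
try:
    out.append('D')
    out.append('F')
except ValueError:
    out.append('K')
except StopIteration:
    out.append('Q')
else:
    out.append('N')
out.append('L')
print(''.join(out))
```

Execution trace: 'D' (try body) → 'F' (try body, no exception) → 'N' (else) → 'L' (after the try/except). Output: DFNL

Answer: DFNL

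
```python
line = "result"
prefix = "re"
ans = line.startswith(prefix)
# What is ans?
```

Trace:
`line = "result"` → line = 'result'
`prefix = "re"` → prefix = 're'
`ans = line.startswith(prefix)` → ans = True
So ans = True

Answer: True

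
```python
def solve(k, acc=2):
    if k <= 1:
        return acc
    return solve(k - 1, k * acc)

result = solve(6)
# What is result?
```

Accumulator trace (n, acc): (6, 2) -> (5, 12) -> (4, 60) -> (3, 240) -> (2, 720) -> (1, 1440) -> return 1440

Answer: 1440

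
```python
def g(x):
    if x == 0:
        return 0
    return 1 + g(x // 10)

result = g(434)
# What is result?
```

Count of digits of 434: 3

Answer: 3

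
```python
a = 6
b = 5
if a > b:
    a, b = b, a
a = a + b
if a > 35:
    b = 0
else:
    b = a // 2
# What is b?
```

Trace:
`a = 6` → a = 6
`b = 5` → b = 5
`if a > b: ...` → a > b is True → a = 5; b = 6
`a = a + b` → a = 11
`if a > 35: ...` → a > 35 is False, take else branch → b = 5
So b = 5

Answer: 5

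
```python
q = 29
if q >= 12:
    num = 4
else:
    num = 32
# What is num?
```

Trace:
`q = 29` → q = 29
`if q >= 12: ...` → q >= 12 is True → num = 4
So num = 4

Answer: 4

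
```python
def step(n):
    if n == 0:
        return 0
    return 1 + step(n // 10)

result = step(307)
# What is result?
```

Count of digits of 307: 3

Answer: 3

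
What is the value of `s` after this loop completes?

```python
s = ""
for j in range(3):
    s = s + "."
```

Repeat '.' 3 times
`s` takes the values: "" → "." → ".." → "..."

Answer: "..."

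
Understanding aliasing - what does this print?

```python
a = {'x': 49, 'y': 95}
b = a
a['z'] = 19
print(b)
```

Key concept: dict aliasing.
Step by step:
`a = {'x': 49, 'y': 95}` → a = {'x': 49, 'y': 95}
`b = a` → b = {'x': 49, 'y': 95} (same object as a)
`a['z'] = 19` → a = {'x': 49, 'y': 95, 'z': 19} (same object as b); b = {'x': 49, 'y': 95, 'z': 19} (same object as a)
`print(b)` → prints {'x': 49, 'y': 95, 'z': 19}

Answer: {'x': 49, 'y': 95, 'z': 19}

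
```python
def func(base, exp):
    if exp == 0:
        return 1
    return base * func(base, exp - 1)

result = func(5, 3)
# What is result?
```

func(5, 3) = 5 * 5 * 5 = 125

Answer: 125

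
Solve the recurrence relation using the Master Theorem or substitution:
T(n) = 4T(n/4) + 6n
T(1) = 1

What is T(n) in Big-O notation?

By Master Theorem: a=4, b=4, f(n)=6n. Since log_4(4) = 1 and f(n) = Θ(n^1), Case 2 applies. T(n) = O(n log n).

Answer: O(n log n)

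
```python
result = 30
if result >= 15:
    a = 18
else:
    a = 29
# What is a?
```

Trace:
`result = 30` → result = 30
`if result >= 15: ...` → result >= 15 is True → a = 18
So a = 18

Answer: 18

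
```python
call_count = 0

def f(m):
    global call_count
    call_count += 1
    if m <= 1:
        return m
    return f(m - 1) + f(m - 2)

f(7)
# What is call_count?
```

Calls(m) = 1 + Calls(m-1) + Calls(m-2); Calls(0)=Calls(1)=1. For m=7 this gives 41.

Answer: 41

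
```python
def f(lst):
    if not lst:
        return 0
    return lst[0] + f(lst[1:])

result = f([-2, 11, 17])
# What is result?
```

(-2) + 11 + 17 + 0 = 26

Answer: 26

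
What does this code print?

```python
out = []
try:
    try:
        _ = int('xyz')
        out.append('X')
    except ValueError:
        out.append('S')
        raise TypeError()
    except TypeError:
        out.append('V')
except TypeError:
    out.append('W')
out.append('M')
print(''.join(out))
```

Execution trace: 'S' (inner except ValueError) → 'W' (outer except TypeError) → 'M' (after the try/except). Output: SWM

Answer: SWM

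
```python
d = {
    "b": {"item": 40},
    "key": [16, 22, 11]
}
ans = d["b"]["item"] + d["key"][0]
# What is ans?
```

Trace:
`d = { ...` → d = {'b': {'item': 40}, 'key': [16, 22, 11]}
`ans = d["b"]["item"] + d["key"][0]` → ans = 56
So ans = 56

Answer: 56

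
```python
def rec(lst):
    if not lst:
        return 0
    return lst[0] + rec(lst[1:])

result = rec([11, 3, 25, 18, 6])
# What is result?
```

11 + 3 + 25 + 18 + 6 + 0 = 63

Answer: 63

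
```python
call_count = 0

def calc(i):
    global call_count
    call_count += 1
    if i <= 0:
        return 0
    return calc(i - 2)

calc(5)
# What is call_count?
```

Linear recursion stepping by 2: 4 calls from i=5 down to ≤0.

Answer: 4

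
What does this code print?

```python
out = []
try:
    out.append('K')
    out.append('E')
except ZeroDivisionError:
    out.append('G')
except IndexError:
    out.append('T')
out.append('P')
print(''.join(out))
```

Execution trace: 'K' (try body) → 'E' (try body, no exception) → 'P' (after the try/except). Output: KEP

Answer: KEP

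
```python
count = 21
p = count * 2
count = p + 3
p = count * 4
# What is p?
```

Trace:
`count = 21` → count = 21
`p = count * 2` → p = 42
`count = p + 3` → count = 45
`p = count * 4` → p = 180
So p = 180

Answer: 180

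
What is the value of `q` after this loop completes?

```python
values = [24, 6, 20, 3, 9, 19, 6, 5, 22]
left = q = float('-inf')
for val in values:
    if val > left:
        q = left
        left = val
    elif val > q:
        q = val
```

Second largest (with repeats) in [24, 6, 20, 3, 9, 19, 6, 5, 22]
`q` takes the values: -inf → 6 → 20 → 22

Answer: 22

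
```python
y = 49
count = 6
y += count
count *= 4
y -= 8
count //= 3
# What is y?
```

Trace:
`y = 49` → y = 49
`count = 6` → count = 6
`y += count` → y = 55
`count *= 4` → count = 24
`y -= 8` → y = 47
`count //= 3` → count = 8
So y = 47

Answer: 47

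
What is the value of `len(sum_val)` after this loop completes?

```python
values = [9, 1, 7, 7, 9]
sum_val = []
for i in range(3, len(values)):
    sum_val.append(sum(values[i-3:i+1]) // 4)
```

Number of 4-element averages
`sum_val` takes the values: [] → [6] → [6, 6]
So `len(sum_val)` = 2

Answer: 2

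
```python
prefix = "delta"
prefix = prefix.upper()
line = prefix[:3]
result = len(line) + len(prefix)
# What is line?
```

Trace:
`prefix = "delta"` → prefix = 'delta'
`prefix = prefix.upper()` → prefix = 'DELTA'
`line = prefix[:3]` → line = 'DEL'
`result = len(line) + len(prefix)` → result = 8
So line = 'DEL'

Answer: 'DEL'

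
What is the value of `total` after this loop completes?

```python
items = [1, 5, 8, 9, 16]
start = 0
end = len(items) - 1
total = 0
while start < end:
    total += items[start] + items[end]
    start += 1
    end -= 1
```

Sum of pairs from ends
`total` takes the values: 0 → 17 → 31

Answer: 31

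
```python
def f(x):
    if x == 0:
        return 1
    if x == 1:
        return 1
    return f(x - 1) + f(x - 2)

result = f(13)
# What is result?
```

Build up from base cases: f(0)=1, f(1)=1, f(2)=2, f(3)=3, f(4)=5, f(5)=8, f(6)=13, ..., f(13)=377

Answer: 377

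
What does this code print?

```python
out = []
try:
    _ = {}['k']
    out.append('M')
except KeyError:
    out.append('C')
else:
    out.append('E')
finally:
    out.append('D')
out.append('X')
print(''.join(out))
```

Execution trace: 'C' (except KeyError) → 'D' (finally) → 'X' (after the try/except). Output: CDX

Answer: CDX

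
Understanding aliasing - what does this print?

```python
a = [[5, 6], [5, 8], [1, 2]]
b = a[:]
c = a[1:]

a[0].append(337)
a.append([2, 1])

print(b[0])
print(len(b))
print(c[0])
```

Key concept: slice with nested mutation.
Step by step:
`a = [[5, 6], [5, 8], [1, 2]]` → a = [[5, 6], [5, 8], [1, 2]]
`b = a[:]` → b = [[5, 6], [5, 8], [1, 2]]
`c = a[1:]` → c = [[5, 8], [1, 2]]
`a[0].append(337)` → a = [[5, 6, 337], [5, 8], [1, 2]]; b = [[5, 6, 337], [5, 8], [1, 2]]
`a.append([2, 1])` → a = [[5, 6, 337], [5, 8], [1, 2], [2, 1]]
`print(b[0])` → prints [5, 6, 337]
`print(len(b))` → prints 3
`print(c[0])` → prints [5, 8]

Answer:
[5, 6, 337]
3
[5, 8]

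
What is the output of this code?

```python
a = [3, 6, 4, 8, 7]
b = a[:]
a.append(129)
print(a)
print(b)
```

Key concept: slice [:] creates copy.
Step by step:
`a = [3, 6, 4, 8, 7]` → a = [3, 6, 4, 8, 7]
`b = a[:]` → b = [3, 6, 4, 8, 7]
`a.append(129)` → a = [3, 6, 4, 8, 7, 129]
`print(a)` → prints [3, 6, 4, 8, 7, 129]
`print(b)` → prints [3, 6, 4, 8, 7]

Answer:
[3, 6, 4, 8, 7, 129]
[3, 6, 4, 8, 7]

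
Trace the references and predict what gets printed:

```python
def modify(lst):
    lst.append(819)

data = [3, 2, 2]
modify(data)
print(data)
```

Key concept: function modifies passed list.
Step by step:
`data = [3, 2, 2]` → data = [3, 2, 2]
`modify(data)` → data = [3, 2, 2, 819]
`print(data)` → prints [3, 2, 2, 819]

Answer: [3, 2, 2, 819]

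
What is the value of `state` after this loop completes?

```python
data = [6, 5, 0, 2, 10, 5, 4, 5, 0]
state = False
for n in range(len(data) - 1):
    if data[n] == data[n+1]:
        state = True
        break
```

Check consecutive duplicates in [6, 5, 0, 2, 10, 5, 4, 5, 0]
`state` takes the values: False

Answer: False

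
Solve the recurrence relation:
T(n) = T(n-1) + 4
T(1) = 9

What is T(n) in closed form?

Unrolling: T(n) = T(1) + 4·(n-1) = 9 + 4(n-1) = 4n + 5.

Answer: T(n) = 4n + 5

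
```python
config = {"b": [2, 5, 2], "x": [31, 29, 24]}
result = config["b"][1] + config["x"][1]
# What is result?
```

Trace:
`config = {"b": [2, 5, 2], "x": [31, 29, 24]}` → config = {'b': [2, 5, 2], 'x': [31, 29, 24]}
`result = config["b"][1] + config["x"][1]` → result = 34
So result = 34

Answer: 34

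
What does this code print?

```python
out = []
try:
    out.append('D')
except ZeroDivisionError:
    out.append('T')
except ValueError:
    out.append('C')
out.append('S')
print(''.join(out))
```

Execution trace: 'D' (try body, no exception) → 'S' (after the try/except). Output: DS

Answer: DS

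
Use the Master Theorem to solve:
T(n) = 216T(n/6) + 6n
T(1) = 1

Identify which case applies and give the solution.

a=216, b=6, f(n)=6n. log_6(216) = 3. Since c=1 < 3, Case 1 applies: T(n) = Θ(n^log_b(a)) = O(n^3).

Answer: O(n^3) - Case 1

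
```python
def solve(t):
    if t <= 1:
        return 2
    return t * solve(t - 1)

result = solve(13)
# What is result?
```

solve(13) = 13 * 12 * 11 * 10 * 9 * 8 * 7 * 6 * 5 * 4 * 3 * 2 * 2 = 12454041600

Answer: 12454041600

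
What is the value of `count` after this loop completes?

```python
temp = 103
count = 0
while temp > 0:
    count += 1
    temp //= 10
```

Count digits by repeated division by 10
`count` takes the values: 0 → 1 → 2 → 3

Answer: 3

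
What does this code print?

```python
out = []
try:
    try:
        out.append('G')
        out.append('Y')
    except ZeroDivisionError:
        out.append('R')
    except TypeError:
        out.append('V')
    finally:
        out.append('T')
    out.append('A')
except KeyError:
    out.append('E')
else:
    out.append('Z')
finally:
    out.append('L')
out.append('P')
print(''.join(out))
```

Execution trace: 'G' (inner try body) → 'Y' (inner try body, no exception) → 'T' (inner finally) → 'A' (try body, no exception) → 'Z' (else) → 'L' (finally) → 'P' (after the try/except). Output: GYTAZLP

Answer: GYTAZLP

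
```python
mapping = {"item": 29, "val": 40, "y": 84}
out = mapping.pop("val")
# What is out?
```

Trace:
`mapping = {"item": 29, "val": 40, "y": 84}` → mapping = {'item': 29, 'val': 40, 'y': 84}
`out = mapping.pop("val")` → mapping = {'item': 29, 'y': 84}; out = 40
So out = 40

Answer: 40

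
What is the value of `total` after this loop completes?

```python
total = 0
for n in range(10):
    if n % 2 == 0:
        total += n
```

Sum of even numbers 0 to 9
`total` takes the values: 0 → 2 → 6 → 12 → 20

Answer: 20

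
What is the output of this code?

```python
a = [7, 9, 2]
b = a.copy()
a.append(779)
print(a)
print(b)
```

Key concept: list.copy() creates independent copy.
Step by step:
`a = [7, 9, 2]` → a = [7, 9, 2]
`b = a.copy()` → b = [7, 9, 2]
`a.append(779)` → a = [7, 9, 2, 779]
`print(a)` → prints [7, 9, 2, 779]
`print(b)` → prints [7, 9, 2]

Answer:
[7, 9, 2, 779]
[7, 9, 2]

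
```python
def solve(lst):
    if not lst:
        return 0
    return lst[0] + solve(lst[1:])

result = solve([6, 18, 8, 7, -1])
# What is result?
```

6 + 18 + 8 + 7 + (-1) + 0 = 38

Answer: 38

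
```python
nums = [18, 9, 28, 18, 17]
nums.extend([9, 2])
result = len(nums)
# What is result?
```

Trace:
`nums = [18, 9, 28, 18, 17]` → nums = [18, 9, 28, 18, 17]
`nums.extend([9, 2])` → nums = [18, 9, 28, 18, 17, 9, 2]
`result = len(nums)` → result = 7
So result = 7

Answer: 7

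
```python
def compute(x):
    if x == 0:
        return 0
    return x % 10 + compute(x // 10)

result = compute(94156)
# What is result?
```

Sum of digits of 94156: 6 + 5 + 1 + 4 + 9 = 25

Answer: 25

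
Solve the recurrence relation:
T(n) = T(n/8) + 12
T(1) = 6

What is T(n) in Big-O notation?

Each step divides n by 8 and adds 12. After log_8(n) steps we reach T(1)=6. So T(n) = 12·log_8(n) + 6 = O(log n).

Answer: O(log n)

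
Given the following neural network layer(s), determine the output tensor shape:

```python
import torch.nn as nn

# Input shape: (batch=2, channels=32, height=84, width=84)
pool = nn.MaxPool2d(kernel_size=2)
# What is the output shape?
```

Input: (2, 32, 84, 84) -> Output: (2, 32, 42, 42)

Answer: (2, 32, 42, 42)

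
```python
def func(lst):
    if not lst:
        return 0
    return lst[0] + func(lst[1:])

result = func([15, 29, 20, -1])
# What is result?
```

15 + 29 + 20 + (-1) + 0 = 63

Answer: 63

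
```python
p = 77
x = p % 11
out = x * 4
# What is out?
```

Trace:
`p = 77` → p = 77
`x = p % 11` → x = 0
`out = x * 4` → out = 0
So out = 0

Answer: 0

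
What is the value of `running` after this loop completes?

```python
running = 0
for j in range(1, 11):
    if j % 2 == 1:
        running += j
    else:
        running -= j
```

Add odd, subtract even
`running` takes the values: 0 → 1 → -1 → 2 → -2 → 3 → -3 → 4 → -4 → 5 → -5

Answer: -5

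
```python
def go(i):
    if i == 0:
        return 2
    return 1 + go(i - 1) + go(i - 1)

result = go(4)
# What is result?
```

go(i) = 1 + 2·go(i-1), go(0)=2. Closed form: (2+1)·2^4 - 1 = 47.

Answer: 47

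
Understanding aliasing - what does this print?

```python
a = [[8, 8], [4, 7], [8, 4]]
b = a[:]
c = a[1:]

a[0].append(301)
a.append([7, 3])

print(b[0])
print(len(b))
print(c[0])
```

Key concept: slice with nested mutation.
Step by step:
`a = [[8, 8], [4, 7], [8, 4]]` → a = [[8, 8], [4, 7], [8, 4]]
`b = a[:]` → b = [[8, 8], [4, 7], [8, 4]]
`c = a[1:]` → c = [[4, 7], [8, 4]]
`a[0].append(301)` → a = [[8, 8, 301], [4, 7], [8, 4]]; b = [[8, 8, 301], [4, 7], [8, 4]]
`a.append([7, 3])` → a = [[8, 8, 301], [4, 7], [8, 4], [7, 3]]
`print(b[0])` → prints [8, 8, 301]
`print(len(b))` → prints 3
`print(c[0])` → prints [4, 7]

Answer:
[8, 8, 301]
3
[4, 7]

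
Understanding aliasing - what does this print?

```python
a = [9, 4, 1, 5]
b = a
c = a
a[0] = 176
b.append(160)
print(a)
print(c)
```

Key concept: multiple aliases.
Step by step:
`a = [9, 4, 1, 5]` → a = [9, 4, 1, 5]
`b = a` → b = [9, 4, 1, 5] (same object as a)
`c = a` → c = [9, 4, 1, 5] (same object as a, b)
`a[0] = 176` → a = [176, 4, 1, 5] (same object as b, c); b = [176, 4, 1, 5] (same object as a, c); c = [176, 4, 1, 5] (same object as a, b)
`b.append(160)` → a = [176, 4, 1, 5, 160] (same object as b, c); b = [176, 4, 1, 5, 160] (same object as a, c); c = [176, 4, 1, 5, 160] (same object as a, b)
`print(a)` → prints [176, 4, 1, 5, 160]
`print(c)` → prints [176, 4, 1, 5, 160]

Answer:
[176, 4, 1, 5, 160]
[176, 4, 1, 5, 160]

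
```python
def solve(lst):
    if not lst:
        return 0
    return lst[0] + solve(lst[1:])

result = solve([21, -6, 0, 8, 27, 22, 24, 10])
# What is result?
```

21 + (-6) + 0 + 8 + 27 + 22 + 24 + 10 + 0 = 106

Answer: 106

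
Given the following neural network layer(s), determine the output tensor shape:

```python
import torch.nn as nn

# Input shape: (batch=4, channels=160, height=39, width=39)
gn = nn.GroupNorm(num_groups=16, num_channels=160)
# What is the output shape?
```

Input: (4, 160, 39, 39) -> Output: (4, 160, 39, 39)

Answer: (4, 160, 39, 39)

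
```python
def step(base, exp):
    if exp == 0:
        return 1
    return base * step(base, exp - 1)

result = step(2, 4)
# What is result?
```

step(2, 4) = 2 * 2 * 2 * 2 = 16

Answer: 16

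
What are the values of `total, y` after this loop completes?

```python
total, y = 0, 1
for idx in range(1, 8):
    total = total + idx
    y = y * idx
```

Sum and factorial of 1 to 7
`total, y` takes the values: (0, 1) → (1, 1) → (3, 1) → (3, 2) → (6, 2) → (6, 6) → (10, 6) → (10, 24) → (15, 24) → (15, 120) → (21, 120) → (21, 720) → (28, 720) → (28, 5040)

Answer: 28, 5040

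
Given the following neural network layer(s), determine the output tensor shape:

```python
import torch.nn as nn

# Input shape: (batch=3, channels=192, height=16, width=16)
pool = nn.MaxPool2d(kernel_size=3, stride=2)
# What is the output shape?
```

Input: (3, 192, 16, 16) -> Output: (3, 192, 7, 7)

Answer: (3, 192, 7, 7)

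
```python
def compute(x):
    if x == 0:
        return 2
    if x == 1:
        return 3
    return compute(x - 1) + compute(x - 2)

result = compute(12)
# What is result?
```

Build up from base cases: compute(0)=2, compute(1)=3, compute(2)=5, compute(3)=8, compute(4)=13, compute(5)=21, compute(6)=34, ..., compute(12)=610

Answer: 610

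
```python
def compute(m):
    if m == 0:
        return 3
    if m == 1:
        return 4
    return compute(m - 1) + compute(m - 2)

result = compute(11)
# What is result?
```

Build up from base cases: compute(0)=3, compute(1)=4, compute(2)=7, compute(3)=11, compute(4)=18, compute(5)=29, compute(6)=47, ..., compute(11)=521

Answer: 521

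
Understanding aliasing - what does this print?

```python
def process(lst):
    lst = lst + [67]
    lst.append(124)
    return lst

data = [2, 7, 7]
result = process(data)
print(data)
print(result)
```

Key concept: rebinding parameter vs mutation.
Step by step:
`data = [2, 7, 7]` → data = [2, 7, 7]
`result = process(data)` → result = [2, 7, 7, 67, 124]
`print(data)` → prints [2, 7, 7]
`print(result)` → prints [2, 7, 7, 67, 124]

Answer:
[2, 7, 7]
[2, 7, 7, 67, 124]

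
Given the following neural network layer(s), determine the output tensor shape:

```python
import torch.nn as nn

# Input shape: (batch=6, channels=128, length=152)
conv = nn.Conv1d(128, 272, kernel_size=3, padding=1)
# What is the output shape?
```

Input: (6, 128, 152) -> Output: (6, 272, 152)

Answer: (6, 272, 152)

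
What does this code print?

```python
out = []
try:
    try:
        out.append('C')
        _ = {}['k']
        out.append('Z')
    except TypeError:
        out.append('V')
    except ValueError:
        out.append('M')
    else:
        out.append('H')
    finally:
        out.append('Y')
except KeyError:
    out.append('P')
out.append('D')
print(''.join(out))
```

Execution trace: 'C' (try body) → 'Y' (finally) → 'P' (outer except KeyError) → 'D' (after the try/except). Output: CYPD

Answer: CYPD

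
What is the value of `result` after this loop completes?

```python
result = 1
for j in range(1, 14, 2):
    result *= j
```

Product of 1, 3, 5, ... up to 13
`result` takes the values: 1 → 3 → 15 → 105 → 945 → 10395 → 135135

Answer: 135135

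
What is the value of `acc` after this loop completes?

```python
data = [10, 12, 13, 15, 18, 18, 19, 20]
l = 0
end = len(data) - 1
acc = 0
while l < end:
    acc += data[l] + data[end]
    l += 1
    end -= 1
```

Sum of pairs from ends
`acc` takes the values: 0 → 30 → 61 → 92 → 125

Answer: 125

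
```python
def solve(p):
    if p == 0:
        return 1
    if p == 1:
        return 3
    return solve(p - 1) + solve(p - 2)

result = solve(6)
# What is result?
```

Build up from base cases: solve(0)=1, solve(1)=3, solve(2)=4, solve(3)=7, solve(4)=11, solve(5)=18, solve(6)=29

Answer: 29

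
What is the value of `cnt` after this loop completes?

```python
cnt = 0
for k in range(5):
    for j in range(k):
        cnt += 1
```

Triangle number: 0+1+2+...+4
`cnt` takes the values: 0 → 1 → 2 → 3 → 4 → 5 → 6 → 7 → 8 → 9 → 10

Answer: 10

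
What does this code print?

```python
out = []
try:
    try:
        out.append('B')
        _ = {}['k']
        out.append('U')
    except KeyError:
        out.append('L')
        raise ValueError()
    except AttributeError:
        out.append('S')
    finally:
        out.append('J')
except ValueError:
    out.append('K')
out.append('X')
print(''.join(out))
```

Execution trace: 'B' (inner try body) → 'L' (inner except KeyError) → 'J' (inner finally) → 'K' (outer except ValueError) → 'X' (after the try/except). Output: BLJKX

Answer: BLJKX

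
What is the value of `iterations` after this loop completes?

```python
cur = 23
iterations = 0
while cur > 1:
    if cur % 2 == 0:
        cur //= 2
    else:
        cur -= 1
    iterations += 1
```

Steps to reduce 23 to 1
`iterations` takes the values: 0 → 1 → 2 → 3 → 4 → 5 → 6 → 7

Answer: 7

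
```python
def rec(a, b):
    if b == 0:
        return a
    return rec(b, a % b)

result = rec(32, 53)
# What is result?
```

rec(32, 53) -> rec(53, 32) -> rec(32, 21) -> rec(21, 11) -> rec(11, 10) -> rec(10, 1) -> rec(1, 0) -> 1

Answer: 1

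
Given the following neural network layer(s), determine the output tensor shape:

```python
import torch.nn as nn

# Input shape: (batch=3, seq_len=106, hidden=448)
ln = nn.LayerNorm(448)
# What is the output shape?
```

Input: (3, 106, 448) -> Output: (3, 106, 448)

Answer: (3, 106, 448)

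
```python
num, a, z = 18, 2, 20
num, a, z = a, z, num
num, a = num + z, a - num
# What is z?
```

Trace:
`num, a, z = 18, 2, 20` → num = 18; a = 2; z = 20
`num, a, z = a, z, num` → num = 2; a = 20; z = 18
`num, a = num + z, a - num` → num = 20; a = 18
So z = 18

Answer: 18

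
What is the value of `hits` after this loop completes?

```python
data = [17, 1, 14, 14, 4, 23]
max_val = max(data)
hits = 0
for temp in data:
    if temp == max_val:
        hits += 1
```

Count of max value 23 in [17, 1, 14, 14, 4, 23]
`hits` takes the values: 0 → 1

Answer: 1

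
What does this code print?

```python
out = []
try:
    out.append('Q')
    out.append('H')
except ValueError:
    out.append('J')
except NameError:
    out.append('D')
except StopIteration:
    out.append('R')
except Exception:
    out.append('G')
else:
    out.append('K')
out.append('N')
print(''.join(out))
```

Execution trace: 'Q' (try body) → 'H' (try body, no exception) → 'K' (else) → 'N' (after the try/except). Output: QHKN

Answer: QHKN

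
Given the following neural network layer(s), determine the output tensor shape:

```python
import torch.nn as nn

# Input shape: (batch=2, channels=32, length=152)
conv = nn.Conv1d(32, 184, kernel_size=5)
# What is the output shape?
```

Input: (2, 32, 152) -> Output: (2, 184, 148)

Answer: (2, 184, 148)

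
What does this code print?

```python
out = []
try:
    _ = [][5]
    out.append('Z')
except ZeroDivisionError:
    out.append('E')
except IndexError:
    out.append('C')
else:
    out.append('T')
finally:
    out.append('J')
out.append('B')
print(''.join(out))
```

Execution trace: 'C' (except IndexError) → 'J' (finally) → 'B' (after the try/except). Output: CJB

Answer: CJB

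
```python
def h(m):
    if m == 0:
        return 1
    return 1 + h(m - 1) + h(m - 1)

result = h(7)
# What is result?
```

h(m) = 1 + 2·h(m-1), h(0)=1. Closed form: (1+1)·2^7 - 1 = 255.

Answer: 255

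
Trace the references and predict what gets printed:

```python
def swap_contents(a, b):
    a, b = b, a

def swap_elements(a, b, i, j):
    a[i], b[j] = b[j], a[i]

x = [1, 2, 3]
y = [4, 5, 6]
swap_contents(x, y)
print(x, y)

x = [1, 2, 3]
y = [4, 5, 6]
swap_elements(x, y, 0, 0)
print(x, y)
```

Key concept: parameter rebinding vs mutation.
Step by step:
`x = [1, 2, 3]` → x = [1, 2, 3]
`y = [4, 5, 6]` → y = [4, 5, 6]
`swap_contents(x, y)` → no visible change to tracked variables
`print(x, y)` → prints [1, 2, 3] [4, 5, 6]
`x = [1, 2, 3]` → x = [1, 2, 3]
`y = [4, 5, 6]` → y = [4, 5, 6]
`swap_elements(x, y, 0, 0)` → x = [4, 2, 3]; y = [1, 5, 6]
`print(x, y)` → prints [4, 2, 3] [1, 5, 6]

Answer:
[1, 2, 3] [4, 5, 6]
[4, 2, 3] [1, 5, 6]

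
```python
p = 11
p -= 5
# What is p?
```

Trace:
`p = 11` → p = 11
`p -= 5` → p = 6
So p = 6

Answer: 6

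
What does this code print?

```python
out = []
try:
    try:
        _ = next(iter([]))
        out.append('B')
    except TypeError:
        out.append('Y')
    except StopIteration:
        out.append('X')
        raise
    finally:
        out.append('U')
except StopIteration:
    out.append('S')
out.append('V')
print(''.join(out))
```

Execution trace: 'X' (inner except StopIteration) → 'U' (inner finally) → 'S' (outer except StopIteration) → 'V' (after the try/except). Output: XUSV

Answer: XUSV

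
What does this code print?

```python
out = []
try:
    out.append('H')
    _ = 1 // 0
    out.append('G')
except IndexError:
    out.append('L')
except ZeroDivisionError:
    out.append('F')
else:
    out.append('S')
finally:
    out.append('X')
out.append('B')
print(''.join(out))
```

Execution trace: 'H' (try body) → 'F' (except ZeroDivisionError) → 'X' (finally) → 'B' (after the try/except). Output: HFXB

Answer: HFXB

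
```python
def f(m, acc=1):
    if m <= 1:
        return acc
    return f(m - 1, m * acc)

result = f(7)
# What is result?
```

Accumulator trace (n, acc): (7, 1) -> (6, 7) -> (5, 42) -> (4, 210) -> (3, 840) -> (2, 2520) -> (1, 5040) -> return 5040

Answer: 5040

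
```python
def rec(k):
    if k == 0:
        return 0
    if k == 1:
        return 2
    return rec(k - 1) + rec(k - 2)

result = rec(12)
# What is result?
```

Build up from base cases: rec(0)=0, rec(1)=2, rec(2)=2, rec(3)=4, rec(4)=6, rec(5)=10, rec(6)=16, ..., rec(12)=288

Answer: 288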